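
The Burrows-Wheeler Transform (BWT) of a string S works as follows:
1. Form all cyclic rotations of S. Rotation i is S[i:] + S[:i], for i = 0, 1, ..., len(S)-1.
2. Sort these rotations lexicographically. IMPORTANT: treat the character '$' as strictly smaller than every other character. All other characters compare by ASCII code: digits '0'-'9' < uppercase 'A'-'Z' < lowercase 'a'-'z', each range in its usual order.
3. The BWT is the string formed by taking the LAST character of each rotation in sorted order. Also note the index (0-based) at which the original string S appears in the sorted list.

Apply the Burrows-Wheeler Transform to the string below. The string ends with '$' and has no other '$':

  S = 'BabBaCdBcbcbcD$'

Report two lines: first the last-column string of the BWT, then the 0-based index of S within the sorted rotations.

Answer: Db$dacBBaccbbBC
2

Derivation:
All 15 rotations (rotation i = S[i:]+S[:i]):
  rot[0] = BabBaCdBcbcbcD$
  rot[1] = abBaCdBcbcbcD$B
  rot[2] = bBaCdBcbcbcD$Ba
  rot[3] = BaCdBcbcbcD$Bab
  rot[4] = aCdBcbcbcD$BabB
  rot[5] = CdBcbcbcD$BabBa
  rot[6] = dBcbcbcD$BabBaC
  rot[7] = BcbcbcD$BabBaCd
  rot[8] = cbcbcD$BabBaCdB
  rot[9] = bcbcD$BabBaCdBc
  rot[10] = cbcD$BabBaCdBcb
  rot[11] = bcD$BabBaCdBcbc
  rot[12] = cD$BabBaCdBcbcb
  rot[13] = D$BabBaCdBcbcbc
  rot[14] = $BabBaCdBcbcbcD
Sorted (with $ < everything):
  sorted[0] = $BabBaCdBcbcbcD  (last char: 'D')
  sorted[1] = BaCdBcbcbcD$Bab  (last char: 'b')
  sorted[2] = BabBaCdBcbcbcD$  (last char: '$')
  sorted[3] = BcbcbcD$BabBaCd  (last char: 'd')
  sorted[4] = CdBcbcbcD$BabBa  (last char: 'a')
  sorted[5] = D$BabBaCdBcbcbc  (last char: 'c')
  sorted[6] = aCdBcbcbcD$BabB  (last char: 'B')
  sorted[7] = abBaCdBcbcbcD$B  (last char: 'B')
  sorted[8] = bBaCdBcbcbcD$Ba  (last char: 'a')
  sorted[9] = bcD$BabBaCdBcbc  (last char: 'c')
  sorted[10] = bcbcD$BabBaCdBc  (last char: 'c')
  sorted[11] = cD$BabBaCdBcbcb  (last char: 'b')
  sorted[12] = cbcD$BabBaCdBcb  (last char: 'b')
  sorted[13] = cbcbcD$BabBaCdB  (last char: 'B')
  sorted[14] = dBcbcbcD$BabBaC  (last char: 'C')
Last column: Db$dacBBaccbbBC
Original string S is at sorted index 2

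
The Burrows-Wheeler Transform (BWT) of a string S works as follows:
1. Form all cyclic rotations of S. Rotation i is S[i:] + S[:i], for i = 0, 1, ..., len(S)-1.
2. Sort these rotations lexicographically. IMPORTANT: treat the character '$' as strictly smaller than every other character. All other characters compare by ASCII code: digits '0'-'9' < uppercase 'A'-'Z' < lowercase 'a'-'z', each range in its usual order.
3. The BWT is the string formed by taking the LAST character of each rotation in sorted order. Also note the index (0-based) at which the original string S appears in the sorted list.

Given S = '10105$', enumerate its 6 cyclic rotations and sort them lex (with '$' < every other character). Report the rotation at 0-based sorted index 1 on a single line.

All 6 rotations (rotation i = S[i:]+S[:i]):
  rot[0] = 10105$
  rot[1] = 0105$1
  rot[2] = 105$10
  rot[3] = 05$101
  rot[4] = 5$1010
  rot[5] = $10105
Sorted (with $ < everything):
  sorted[0] = $10105
  sorted[1] = 0105$1
  sorted[2] = 05$101
  sorted[3] = 10105$
  sorted[4] = 105$10
  sorted[5] = 5$1010
sorted[1] = 0105$1

Answer: 0105$1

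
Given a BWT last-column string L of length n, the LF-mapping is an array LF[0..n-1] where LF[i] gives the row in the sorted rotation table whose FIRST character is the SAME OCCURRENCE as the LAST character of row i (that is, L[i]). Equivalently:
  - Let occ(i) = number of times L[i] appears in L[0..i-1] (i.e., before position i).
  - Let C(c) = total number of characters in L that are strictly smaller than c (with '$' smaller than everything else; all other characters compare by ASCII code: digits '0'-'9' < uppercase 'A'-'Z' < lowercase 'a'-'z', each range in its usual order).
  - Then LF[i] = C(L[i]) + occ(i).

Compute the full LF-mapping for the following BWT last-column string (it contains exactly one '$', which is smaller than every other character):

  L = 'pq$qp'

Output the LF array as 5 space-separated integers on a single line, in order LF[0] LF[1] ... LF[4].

Answer: 1 3 0 4 2

Derivation:
Char counts: '$':1, 'p':2, 'q':2
C (first-col start): C('$')=0, C('p')=1, C('q')=3
L[0]='p': occ=0, LF[0]=C('p')+0=1+0=1
L[1]='q': occ=0, LF[1]=C('q')+0=3+0=3
L[2]='$': occ=0, LF[2]=C('$')+0=0+0=0
L[3]='q': occ=1, LF[3]=C('q')+1=3+1=4
L[4]='p': occ=1, LF[4]=C('p')+1=1+1=2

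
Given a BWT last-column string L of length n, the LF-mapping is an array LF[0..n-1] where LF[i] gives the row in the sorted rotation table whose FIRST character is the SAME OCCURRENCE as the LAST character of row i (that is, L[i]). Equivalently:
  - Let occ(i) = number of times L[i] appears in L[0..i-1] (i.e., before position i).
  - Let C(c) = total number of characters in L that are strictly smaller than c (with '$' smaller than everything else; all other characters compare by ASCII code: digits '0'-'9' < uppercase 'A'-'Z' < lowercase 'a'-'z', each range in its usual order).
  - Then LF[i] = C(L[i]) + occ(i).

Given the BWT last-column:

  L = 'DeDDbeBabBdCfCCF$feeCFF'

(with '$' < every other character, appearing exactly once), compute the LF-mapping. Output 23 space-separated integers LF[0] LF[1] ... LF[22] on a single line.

Char counts: '$':1, 'B':2, 'C':4, 'D':3, 'F':3, 'a':1, 'b':2, 'd':1, 'e':4, 'f':2
C (first-col start): C('$')=0, C('B')=1, C('C')=3, C('D')=7, C('F')=10, C('a')=13, C('b')=14, C('d')=16, C('e')=17, C('f')=21
L[0]='D': occ=0, LF[0]=C('D')+0=7+0=7
L[1]='e': occ=0, LF[1]=C('e')+0=17+0=17
L[2]='D': occ=1, LF[2]=C('D')+1=7+1=8
L[3]='D': occ=2, LF[3]=C('D')+2=7+2=9
L[4]='b': occ=0, LF[4]=C('b')+0=14+0=14
L[5]='e': occ=1, LF[5]=C('e')+1=17+1=18
L[6]='B': occ=0, LF[6]=C('B')+0=1+0=1
L[7]='a': occ=0, LF[7]=C('a')+0=13+0=13
L[8]='b': occ=1, LF[8]=C('b')+1=14+1=15
L[9]='B': occ=1, LF[9]=C('B')+1=1+1=2
L[10]='d': occ=0, LF[10]=C('d')+0=16+0=16
L[11]='C': occ=0, LF[11]=C('C')+0=3+0=3
L[12]='f': occ=0, LF[12]=C('f')+0=21+0=21
L[13]='C': occ=1, LF[13]=C('C')+1=3+1=4
L[14]='C': occ=2, LF[14]=C('C')+2=3+2=5
L[15]='F': occ=0, LF[15]=C('F')+0=10+0=10
L[16]='$': occ=0, LF[16]=C('$')+0=0+0=0
L[17]='f': occ=1, LF[17]=C('f')+1=21+1=22
L[18]='e': occ=2, LF[18]=C('e')+2=17+2=19
L[19]='e': occ=3, LF[19]=C('e')+3=17+3=20
L[20]='C': occ=3, LF[20]=C('C')+3=3+3=6
L[21]='F': occ=1, LF[21]=C('F')+1=10+1=11
L[22]='F': occ=2, LF[22]=C('F')+2=10+2=12

Answer: 7 17 8 9 14 18 1 13 15 2 16 3 21 4 5 10 0 22 19 20 6 11 12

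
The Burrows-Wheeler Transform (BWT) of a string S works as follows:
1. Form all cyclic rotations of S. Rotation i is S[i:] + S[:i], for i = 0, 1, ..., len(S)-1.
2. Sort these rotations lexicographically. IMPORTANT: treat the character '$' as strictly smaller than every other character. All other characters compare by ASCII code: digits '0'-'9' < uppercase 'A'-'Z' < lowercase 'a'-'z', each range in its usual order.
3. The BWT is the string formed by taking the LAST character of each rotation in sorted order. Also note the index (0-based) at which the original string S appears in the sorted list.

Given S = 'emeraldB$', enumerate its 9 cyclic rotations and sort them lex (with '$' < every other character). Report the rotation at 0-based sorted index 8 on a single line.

Answer: raldB$eme

Derivation:
All 9 rotations (rotation i = S[i:]+S[:i]):
  rot[0] = emeraldB$
  rot[1] = meraldB$e
  rot[2] = eraldB$em
  rot[3] = raldB$eme
  rot[4] = aldB$emer
  rot[5] = ldB$emera
  rot[6] = dB$emeral
  rot[7] = B$emerald
  rot[8] = $emeraldB
Sorted (with $ < everything):
  sorted[0] = $emeraldB
  sorted[1] = B$emerald
  sorted[2] = aldB$emer
  sorted[3] = dB$emeral
  sorted[4] = emeraldB$
  sorted[5] = eraldB$em
  sorted[6] = ldB$emera
  sorted[7] = meraldB$e
  sorted[8] = raldB$eme
sorted[8] = raldB$eme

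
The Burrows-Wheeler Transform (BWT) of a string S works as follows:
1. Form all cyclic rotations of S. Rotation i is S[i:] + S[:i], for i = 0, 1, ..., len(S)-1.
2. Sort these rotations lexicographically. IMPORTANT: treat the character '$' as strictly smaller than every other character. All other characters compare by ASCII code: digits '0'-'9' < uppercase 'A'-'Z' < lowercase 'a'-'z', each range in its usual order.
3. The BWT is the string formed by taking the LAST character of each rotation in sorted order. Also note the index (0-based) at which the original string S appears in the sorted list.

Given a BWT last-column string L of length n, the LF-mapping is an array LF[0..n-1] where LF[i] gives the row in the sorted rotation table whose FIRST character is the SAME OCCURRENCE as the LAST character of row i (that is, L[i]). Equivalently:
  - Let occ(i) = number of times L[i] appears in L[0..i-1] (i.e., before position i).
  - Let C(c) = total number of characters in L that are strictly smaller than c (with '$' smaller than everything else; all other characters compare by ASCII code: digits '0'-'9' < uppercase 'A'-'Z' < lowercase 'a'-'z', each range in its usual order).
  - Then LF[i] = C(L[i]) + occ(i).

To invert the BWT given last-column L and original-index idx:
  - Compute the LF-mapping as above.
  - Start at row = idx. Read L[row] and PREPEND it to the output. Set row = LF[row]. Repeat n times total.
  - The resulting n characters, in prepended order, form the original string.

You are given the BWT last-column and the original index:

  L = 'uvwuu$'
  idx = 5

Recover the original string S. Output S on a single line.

Answer: wuuvu$

Derivation:
LF mapping: 1 4 5 2 3 0
Walk LF starting at row 5, prepending L[row]:
  step 1: row=5, L[5]='$', prepend. Next row=LF[5]=0
  step 2: row=0, L[0]='u', prepend. Next row=LF[0]=1
  step 3: row=1, L[1]='v', prepend. Next row=LF[1]=4
  step 4: row=4, L[4]='u', prepend. Next row=LF[4]=3
  step 5: row=3, L[3]='u', prepend. Next row=LF[3]=2
  step 6: row=2, L[2]='w', prepend. Next row=LF[2]=5
Reversed output: wuuvu$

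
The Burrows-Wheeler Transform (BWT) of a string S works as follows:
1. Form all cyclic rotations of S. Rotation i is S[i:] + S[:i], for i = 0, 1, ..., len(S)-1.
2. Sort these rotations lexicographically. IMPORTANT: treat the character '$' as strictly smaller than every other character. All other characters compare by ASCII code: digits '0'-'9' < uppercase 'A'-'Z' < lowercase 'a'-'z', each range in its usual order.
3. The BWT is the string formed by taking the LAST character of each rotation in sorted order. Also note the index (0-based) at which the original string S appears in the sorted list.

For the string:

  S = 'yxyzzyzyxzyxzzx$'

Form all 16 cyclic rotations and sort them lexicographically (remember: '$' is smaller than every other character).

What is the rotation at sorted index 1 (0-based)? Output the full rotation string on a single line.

All 16 rotations (rotation i = S[i:]+S[:i]):
  rot[0] = yxyzzyzyxzyxzzx$
  rot[1] = xyzzyzyxzyxzzx$y
  rot[2] = yzzyzyxzyxzzx$yx
  rot[3] = zzyzyxzyxzzx$yxy
  rot[4] = zyzyxzyxzzx$yxyz
  rot[5] = yzyxzyxzzx$yxyzz
  rot[6] = zyxzyxzzx$yxyzzy
  rot[7] = yxzyxzzx$yxyzzyz
  rot[8] = xzyxzzx$yxyzzyzy
  rot[9] = zyxzzx$yxyzzyzyx
  rot[10] = yxzzx$yxyzzyzyxz
  rot[11] = xzzx$yxyzzyzyxzy
  rot[12] = zzx$yxyzzyzyxzyx
  rot[13] = zx$yxyzzyzyxzyxz
  rot[14] = x$yxyzzyzyxzyxzz
  rot[15] = $yxyzzyzyxzyxzzx
Sorted (with $ < everything):
  sorted[0] = $yxyzzyzyxzyxzzx
  sorted[1] = x$yxyzzyzyxzyxzz
  sorted[2] = xyzzyzyxzyxzzx$y
  sorted[3] = xzyxzzx$yxyzzyzy
  sorted[4] = xzzx$yxyzzyzyxzy
  sorted[5] = yxyzzyzyxzyxzzx$
  sorted[6] = yxzyxzzx$yxyzzyz
  sorted[7] = yxzzx$yxyzzyzyxz
  sorted[8] = yzyxzyxzzx$yxyzz
  sorted[9] = yzzyzyxzyxzzx$yx
  sorted[10] = zx$yxyzzyzyxzyxz
  sorted[11] = zyxzyxzzx$yxyzzy
  sorted[12] = zyxzzx$yxyzzyzyx
  sorted[13] = zyzyxzyxzzx$yxyz
  sorted[14] = zzx$yxyzzyzyxzyx
  sorted[15] = zzyzyxzyxzzx$yxy
sorted[1] = x$yxyzzyzyxzyxzz

Answer: x$yxyzzyzyxzyxzz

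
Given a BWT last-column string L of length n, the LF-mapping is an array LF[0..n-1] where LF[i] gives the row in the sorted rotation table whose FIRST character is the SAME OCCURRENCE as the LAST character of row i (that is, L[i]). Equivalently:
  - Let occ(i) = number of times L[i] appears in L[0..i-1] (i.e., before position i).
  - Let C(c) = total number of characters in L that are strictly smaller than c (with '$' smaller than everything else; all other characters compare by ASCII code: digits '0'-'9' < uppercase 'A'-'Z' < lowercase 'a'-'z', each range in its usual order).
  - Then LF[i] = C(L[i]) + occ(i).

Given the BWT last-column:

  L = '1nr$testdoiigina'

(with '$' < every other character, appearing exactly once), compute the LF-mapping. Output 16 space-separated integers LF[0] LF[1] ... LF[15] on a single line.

Answer: 1 9 12 0 14 4 13 15 3 11 6 7 5 8 10 2

Derivation:
Char counts: '$':1, '1':1, 'a':1, 'd':1, 'e':1, 'g':1, 'i':3, 'n':2, 'o':1, 'r':1, 's':1, 't':2
C (first-col start): C('$')=0, C('1')=1, C('a')=2, C('d')=3, C('e')=4, C('g')=5, C('i')=6, C('n')=9, C('o')=11, C('r')=12, C('s')=13, C('t')=14
L[0]='1': occ=0, LF[0]=C('1')+0=1+0=1
L[1]='n': occ=0, LF[1]=C('n')+0=9+0=9
L[2]='r': occ=0, LF[2]=C('r')+0=12+0=12
L[3]='$': occ=0, LF[3]=C('$')+0=0+0=0
L[4]='t': occ=0, LF[4]=C('t')+0=14+0=14
L[5]='e': occ=0, LF[5]=C('e')+0=4+0=4
L[6]='s': occ=0, LF[6]=C('s')+0=13+0=13
L[7]='t': occ=1, LF[7]=C('t')+1=14+1=15
L[8]='d': occ=0, LF[8]=C('d')+0=3+0=3
L[9]='o': occ=0, LF[9]=C('o')+0=11+0=11
L[10]='i': occ=0, LF[10]=C('i')+0=6+0=6
L[11]='i': occ=1, LF[11]=C('i')+1=6+1=7
L[12]='g': occ=0, LF[12]=C('g')+0=5+0=5
L[13]='i': occ=2, LF[13]=C('i')+2=6+2=8
L[14]='n': occ=1, LF[14]=C('n')+1=9+1=10
L[15]='a': occ=0, LF[15]=C('a')+0=2+0=2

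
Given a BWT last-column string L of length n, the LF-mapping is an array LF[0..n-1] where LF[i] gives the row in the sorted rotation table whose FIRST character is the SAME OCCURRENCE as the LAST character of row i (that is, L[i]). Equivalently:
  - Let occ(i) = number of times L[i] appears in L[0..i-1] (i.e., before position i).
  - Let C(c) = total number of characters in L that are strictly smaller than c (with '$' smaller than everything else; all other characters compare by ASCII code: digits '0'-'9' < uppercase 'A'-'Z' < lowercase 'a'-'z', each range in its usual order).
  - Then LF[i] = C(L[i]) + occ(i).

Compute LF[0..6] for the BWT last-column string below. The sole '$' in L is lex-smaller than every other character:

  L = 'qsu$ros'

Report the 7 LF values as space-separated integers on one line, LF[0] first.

Char counts: '$':1, 'o':1, 'q':1, 'r':1, 's':2, 'u':1
C (first-col start): C('$')=0, C('o')=1, C('q')=2, C('r')=3, C('s')=4, C('u')=6
L[0]='q': occ=0, LF[0]=C('q')+0=2+0=2
L[1]='s': occ=0, LF[1]=C('s')+0=4+0=4
L[2]='u': occ=0, LF[2]=C('u')+0=6+0=6
L[3]='$': occ=0, LF[3]=C('$')+0=0+0=0
L[4]='r': occ=0, LF[4]=C('r')+0=3+0=3
L[5]='o': occ=0, LF[5]=C('o')+0=1+0=1
L[6]='s': occ=1, LF[6]=C('s')+1=4+1=5

Answer: 2 4 6 0 3 1 5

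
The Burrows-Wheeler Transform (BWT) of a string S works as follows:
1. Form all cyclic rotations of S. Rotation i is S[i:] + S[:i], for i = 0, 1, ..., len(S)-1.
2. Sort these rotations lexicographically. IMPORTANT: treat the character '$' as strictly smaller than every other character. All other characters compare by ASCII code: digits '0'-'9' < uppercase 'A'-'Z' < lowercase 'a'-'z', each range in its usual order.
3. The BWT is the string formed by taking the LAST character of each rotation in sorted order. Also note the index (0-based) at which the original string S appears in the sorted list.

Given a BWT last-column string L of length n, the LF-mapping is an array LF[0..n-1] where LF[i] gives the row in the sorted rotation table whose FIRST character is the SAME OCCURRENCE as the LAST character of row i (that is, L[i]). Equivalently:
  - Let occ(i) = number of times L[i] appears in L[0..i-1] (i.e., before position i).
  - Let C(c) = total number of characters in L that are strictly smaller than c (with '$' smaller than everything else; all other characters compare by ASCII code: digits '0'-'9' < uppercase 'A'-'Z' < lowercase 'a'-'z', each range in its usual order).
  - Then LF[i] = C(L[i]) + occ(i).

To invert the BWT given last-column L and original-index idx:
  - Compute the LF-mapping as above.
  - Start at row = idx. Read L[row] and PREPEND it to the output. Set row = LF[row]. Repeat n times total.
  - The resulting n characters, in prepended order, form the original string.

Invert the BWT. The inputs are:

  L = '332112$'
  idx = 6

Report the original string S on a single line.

Answer: 312123$

Derivation:
LF mapping: 5 6 3 1 2 4 0
Walk LF starting at row 6, prepending L[row]:
  step 1: row=6, L[6]='$', prepend. Next row=LF[6]=0
  step 2: row=0, L[0]='3', prepend. Next row=LF[0]=5
  step 3: row=5, L[5]='2', prepend. Next row=LF[5]=4
  step 4: row=4, L[4]='1', prepend. Next row=LF[4]=2
  step 5: row=2, L[2]='2', prepend. Next row=LF[2]=3
  step 6: row=3, L[3]='1', prepend. Next row=LF[3]=1
  step 7: row=1, L[1]='3', prepend. Next row=LF[1]=6
Reversed output: 312123$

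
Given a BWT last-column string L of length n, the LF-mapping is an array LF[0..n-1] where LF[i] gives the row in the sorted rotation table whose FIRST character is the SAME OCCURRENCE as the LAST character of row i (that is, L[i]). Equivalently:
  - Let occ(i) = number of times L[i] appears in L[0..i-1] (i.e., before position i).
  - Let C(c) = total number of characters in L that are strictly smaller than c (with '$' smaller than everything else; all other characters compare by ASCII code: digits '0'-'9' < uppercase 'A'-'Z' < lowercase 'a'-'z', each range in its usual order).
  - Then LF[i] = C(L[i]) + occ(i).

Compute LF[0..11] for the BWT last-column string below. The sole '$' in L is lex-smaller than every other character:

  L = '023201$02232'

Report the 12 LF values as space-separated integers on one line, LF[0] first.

Char counts: '$':1, '0':3, '1':1, '2':5, '3':2
C (first-col start): C('$')=0, C('0')=1, C('1')=4, C('2')=5, C('3')=10
L[0]='0': occ=0, LF[0]=C('0')+0=1+0=1
L[1]='2': occ=0, LF[1]=C('2')+0=5+0=5
L[2]='3': occ=0, LF[2]=C('3')+0=10+0=10
L[3]='2': occ=1, LF[3]=C('2')+1=5+1=6
L[4]='0': occ=1, LF[4]=C('0')+1=1+1=2
L[5]='1': occ=0, LF[5]=C('1')+0=4+0=4
L[6]='$': occ=0, LF[6]=C('$')+0=0+0=0
L[7]='0': occ=2, LF[7]=C('0')+2=1+2=3
L[8]='2': occ=2, LF[8]=C('2')+2=5+2=7
L[9]='2': occ=3, LF[9]=C('2')+3=5+3=8
L[10]='3': occ=1, LF[10]=C('3')+1=10+1=11
L[11]='2': occ=4, LF[11]=C('2')+4=5+4=9

Answer: 1 5 10 6 2 4 0 3 7 8 11 9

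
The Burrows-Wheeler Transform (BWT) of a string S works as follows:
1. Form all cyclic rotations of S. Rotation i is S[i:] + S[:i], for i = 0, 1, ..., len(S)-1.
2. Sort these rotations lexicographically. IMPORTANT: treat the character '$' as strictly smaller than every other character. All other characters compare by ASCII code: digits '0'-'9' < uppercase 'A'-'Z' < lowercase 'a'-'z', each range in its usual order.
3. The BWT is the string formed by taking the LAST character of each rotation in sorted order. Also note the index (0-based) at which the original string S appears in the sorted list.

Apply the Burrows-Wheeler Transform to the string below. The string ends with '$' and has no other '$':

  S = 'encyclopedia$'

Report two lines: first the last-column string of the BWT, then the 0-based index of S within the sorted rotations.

Answer: aiynep$dceloc
6

Derivation:
All 13 rotations (rotation i = S[i:]+S[:i]):
  rot[0] = encyclopedia$
  rot[1] = ncyclopedia$e
  rot[2] = cyclopedia$en
  rot[3] = yclopedia$enc
  rot[4] = clopedia$ency
  rot[5] = lopedia$encyc
  rot[6] = opedia$encycl
  rot[7] = pedia$encyclo
  rot[8] = edia$encyclop
  rot[9] = dia$encyclope
  rot[10] = ia$encycloped
  rot[11] = a$encyclopedi
  rot[12] = $encyclopedia
Sorted (with $ < everything):
  sorted[0] = $encyclopedia  (last char: 'a')
  sorted[1] = a$encyclopedi  (last char: 'i')
  sorted[2] = clopedia$ency  (last char: 'y')
  sorted[3] = cyclopedia$en  (last char: 'n')
  sorted[4] = dia$encyclope  (last char: 'e')
  sorted[5] = edia$encyclop  (last char: 'p')
  sorted[6] = encyclopedia$  (last char: '$')
  sorted[7] = ia$encycloped  (last char: 'd')
  sorted[8] = lopedia$encyc  (last char: 'c')
  sorted[9] = ncyclopedia$e  (last char: 'e')
  sorted[10] = opedia$encycl  (last char: 'l')
  sorted[11] = pedia$encyclo  (last char: 'o')
  sorted[12] = yclopedia$enc  (last char: 'c')
Last column: aiynep$dceloc
Original string S is at sorted index 6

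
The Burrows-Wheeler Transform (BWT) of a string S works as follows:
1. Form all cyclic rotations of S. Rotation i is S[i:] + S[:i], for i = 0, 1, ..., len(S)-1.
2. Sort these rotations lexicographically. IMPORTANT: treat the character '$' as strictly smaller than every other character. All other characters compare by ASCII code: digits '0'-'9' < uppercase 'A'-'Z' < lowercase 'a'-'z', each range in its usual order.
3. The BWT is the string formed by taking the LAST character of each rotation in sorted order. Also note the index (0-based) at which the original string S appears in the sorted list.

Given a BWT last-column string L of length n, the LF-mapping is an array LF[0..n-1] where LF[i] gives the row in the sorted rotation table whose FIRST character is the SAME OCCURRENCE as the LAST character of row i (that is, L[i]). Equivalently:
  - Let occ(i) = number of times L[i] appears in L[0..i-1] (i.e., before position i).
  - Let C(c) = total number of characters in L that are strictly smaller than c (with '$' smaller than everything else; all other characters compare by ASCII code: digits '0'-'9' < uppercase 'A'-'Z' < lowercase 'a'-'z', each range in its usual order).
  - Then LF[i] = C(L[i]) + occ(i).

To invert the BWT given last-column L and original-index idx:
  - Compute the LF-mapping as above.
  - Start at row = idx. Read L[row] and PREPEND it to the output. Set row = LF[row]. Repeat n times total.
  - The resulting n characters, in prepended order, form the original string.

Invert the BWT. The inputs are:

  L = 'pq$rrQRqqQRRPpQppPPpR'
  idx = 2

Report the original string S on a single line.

Answer: PqRQpqPppprPqRRrQQRp$

Derivation:
LF mapping: 11 16 0 19 20 4 7 17 18 5 8 9 1 12 6 13 14 2 3 15 10
Walk LF starting at row 2, prepending L[row]:
  step 1: row=2, L[2]='$', prepend. Next row=LF[2]=0
  step 2: row=0, L[0]='p', prepend. Next row=LF[0]=11
  step 3: row=11, L[11]='R', prepend. Next row=LF[11]=9
  step 4: row=9, L[9]='Q', prepend. Next row=LF[9]=5
  step 5: row=5, L[5]='Q', prepend. Next row=LF[5]=4
  step 6: row=4, L[4]='r', prepend. Next row=LF[4]=20
  step 7: row=20, L[20]='R', prepend. Next row=LF[20]=10
  step 8: row=10, L[10]='R', prepend. Next row=LF[10]=8
  step 9: row=8, L[8]='q', prepend. Next row=LF[8]=18
  step 10: row=18, L[18]='P', prepend. Next row=LF[18]=3
  step 11: row=3, L[3]='r', prepend. Next row=LF[3]=19
  step 12: row=19, L[19]='p', prepend. Next row=LF[19]=15
  step 13: row=15, L[15]='p', prepend. Next row=LF[15]=13
  step 14: row=13, L[13]='p', prepend. Next row=LF[13]=12
  step 15: row=12, L[12]='P', prepend. Next row=LF[12]=1
  step 16: row=1, L[1]='q', prepend. Next row=LF[1]=16
  step 17: row=16, L[16]='p', prepend. Next row=LF[16]=14
  step 18: row=14, L[14]='Q', prepend. Next row=LF[14]=6
  step 19: row=6, L[6]='R', prepend. Next row=LF[6]=7
  step 20: row=7, L[7]='q', prepend. Next row=LF[7]=17
  step 21: row=17, L[17]='P', prepend. Next row=LF[17]=2
Reversed output: PqRQpqPppprPqRRrQQRp$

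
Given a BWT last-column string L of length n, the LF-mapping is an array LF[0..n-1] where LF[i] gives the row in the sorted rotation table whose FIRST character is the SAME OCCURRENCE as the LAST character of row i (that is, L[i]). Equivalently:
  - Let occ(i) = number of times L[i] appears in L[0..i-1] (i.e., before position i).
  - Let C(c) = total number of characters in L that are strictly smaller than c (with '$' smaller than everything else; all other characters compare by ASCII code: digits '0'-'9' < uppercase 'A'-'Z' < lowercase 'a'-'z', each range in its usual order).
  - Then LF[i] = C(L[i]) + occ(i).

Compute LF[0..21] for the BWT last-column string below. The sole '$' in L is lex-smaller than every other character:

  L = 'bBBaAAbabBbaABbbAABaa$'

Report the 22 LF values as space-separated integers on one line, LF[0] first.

Char counts: '$':1, 'A':5, 'B':5, 'a':5, 'b':6
C (first-col start): C('$')=0, C('A')=1, C('B')=6, C('a')=11, C('b')=16
L[0]='b': occ=0, LF[0]=C('b')+0=16+0=16
L[1]='B': occ=0, LF[1]=C('B')+0=6+0=6
L[2]='B': occ=1, LF[2]=C('B')+1=6+1=7
L[3]='a': occ=0, LF[3]=C('a')+0=11+0=11
L[4]='A': occ=0, LF[4]=C('A')+0=1+0=1
L[5]='A': occ=1, LF[5]=C('A')+1=1+1=2
L[6]='b': occ=1, LF[6]=C('b')+1=16+1=17
L[7]='a': occ=1, LF[7]=C('a')+1=11+1=12
L[8]='b': occ=2, LF[8]=C('b')+2=16+2=18
L[9]='B': occ=2, LF[9]=C('B')+2=6+2=8
L[10]='b': occ=3, LF[10]=C('b')+3=16+3=19
L[11]='a': occ=2, LF[11]=C('a')+2=11+2=13
L[12]='A': occ=2, LF[12]=C('A')+2=1+2=3
L[13]='B': occ=3, LF[13]=C('B')+3=6+3=9
L[14]='b': occ=4, LF[14]=C('b')+4=16+4=20
L[15]='b': occ=5, LF[15]=C('b')+5=16+5=21
L[16]='A': occ=3, LF[16]=C('A')+3=1+3=4
L[17]='A': occ=4, LF[17]=C('A')+4=1+4=5
L[18]='B': occ=4, LF[18]=C('B')+4=6+4=10
L[19]='a': occ=3, LF[19]=C('a')+3=11+3=14
L[20]='a': occ=4, LF[20]=C('a')+4=11+4=15
L[21]='$': occ=0, LF[21]=C('$')+0=0+0=0

Answer: 16 6 7 11 1 2 17 12 18 8 19 13 3 9 20 21 4 5 10 14 15 0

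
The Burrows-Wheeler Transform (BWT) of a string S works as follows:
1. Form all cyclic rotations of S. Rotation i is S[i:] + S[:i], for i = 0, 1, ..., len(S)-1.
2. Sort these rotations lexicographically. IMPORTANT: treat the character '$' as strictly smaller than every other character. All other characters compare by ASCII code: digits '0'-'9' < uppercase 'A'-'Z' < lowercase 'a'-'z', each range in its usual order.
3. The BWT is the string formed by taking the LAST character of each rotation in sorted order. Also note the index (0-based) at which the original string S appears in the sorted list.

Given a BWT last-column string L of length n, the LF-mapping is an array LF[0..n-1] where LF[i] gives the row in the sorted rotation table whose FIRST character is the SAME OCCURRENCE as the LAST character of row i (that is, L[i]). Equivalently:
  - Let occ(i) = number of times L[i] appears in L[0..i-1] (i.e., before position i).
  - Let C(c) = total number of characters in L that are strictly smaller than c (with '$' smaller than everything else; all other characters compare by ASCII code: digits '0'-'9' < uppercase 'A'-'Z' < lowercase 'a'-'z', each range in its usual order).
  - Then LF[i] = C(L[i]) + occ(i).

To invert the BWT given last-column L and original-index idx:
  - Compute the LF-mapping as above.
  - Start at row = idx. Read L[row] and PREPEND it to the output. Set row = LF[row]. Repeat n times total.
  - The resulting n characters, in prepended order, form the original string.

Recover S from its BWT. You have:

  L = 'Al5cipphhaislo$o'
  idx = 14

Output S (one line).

Answer: philosophical5A$

Derivation:
LF mapping: 2 9 1 4 7 13 14 5 6 3 8 15 10 11 0 12
Walk LF starting at row 14, prepending L[row]:
  step 1: row=14, L[14]='$', prepend. Next row=LF[14]=0
  step 2: row=0, L[0]='A', prepend. Next row=LF[0]=2
  step 3: row=2, L[2]='5', prepend. Next row=LF[2]=1
  step 4: row=1, L[1]='l', prepend. Next row=LF[1]=9
  step 5: row=9, L[9]='a', prepend. Next row=LF[9]=3
  step 6: row=3, L[3]='c', prepend. Next row=LF[3]=4
  step 7: row=4, L[4]='i', prepend. Next row=LF[4]=7
  step 8: row=7, L[7]='h', prepend. Next row=LF[7]=5
  step 9: row=5, L[5]='p', prepend. Next row=LF[5]=13
  step 10: row=13, L[13]='o', prepend. Next row=LF[13]=11
  step 11: row=11, L[11]='s', prepend. Next row=LF[11]=15
  step 12: row=15, L[15]='o', prepend. Next row=LF[15]=12
  step 13: row=12, L[12]='l', prepend. Next row=LF[12]=10
  step 14: row=10, L[10]='i', prepend. Next row=LF[10]=8
  step 15: row=8, L[8]='h', prepend. Next row=LF[8]=6
  step 16: row=6, L[6]='p', prepend. Next row=LF[6]=14
Reversed output: philosophical5A$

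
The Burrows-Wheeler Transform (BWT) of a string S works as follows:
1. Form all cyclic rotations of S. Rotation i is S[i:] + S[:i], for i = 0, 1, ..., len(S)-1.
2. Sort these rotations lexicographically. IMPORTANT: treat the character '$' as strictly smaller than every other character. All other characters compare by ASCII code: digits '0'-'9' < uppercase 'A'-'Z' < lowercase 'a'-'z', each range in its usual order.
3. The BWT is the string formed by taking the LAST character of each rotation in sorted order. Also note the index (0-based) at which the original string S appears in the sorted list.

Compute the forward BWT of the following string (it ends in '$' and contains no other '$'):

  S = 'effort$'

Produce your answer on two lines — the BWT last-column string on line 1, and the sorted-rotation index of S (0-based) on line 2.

All 7 rotations (rotation i = S[i:]+S[:i]):
  rot[0] = effort$
  rot[1] = ffort$e
  rot[2] = fort$ef
  rot[3] = ort$eff
  rot[4] = rt$effo
  rot[5] = t$effor
  rot[6] = $effort
Sorted (with $ < everything):
  sorted[0] = $effort  (last char: 't')
  sorted[1] = effort$  (last char: '$')
  sorted[2] = ffort$e  (last char: 'e')
  sorted[3] = fort$ef  (last char: 'f')
  sorted[4] = ort$eff  (last char: 'f')
  sorted[5] = rt$effo  (last char: 'o')
  sorted[6] = t$effor  (last char: 'r')
Last column: t$effor
Original string S is at sorted index 1

Answer: t$effor
1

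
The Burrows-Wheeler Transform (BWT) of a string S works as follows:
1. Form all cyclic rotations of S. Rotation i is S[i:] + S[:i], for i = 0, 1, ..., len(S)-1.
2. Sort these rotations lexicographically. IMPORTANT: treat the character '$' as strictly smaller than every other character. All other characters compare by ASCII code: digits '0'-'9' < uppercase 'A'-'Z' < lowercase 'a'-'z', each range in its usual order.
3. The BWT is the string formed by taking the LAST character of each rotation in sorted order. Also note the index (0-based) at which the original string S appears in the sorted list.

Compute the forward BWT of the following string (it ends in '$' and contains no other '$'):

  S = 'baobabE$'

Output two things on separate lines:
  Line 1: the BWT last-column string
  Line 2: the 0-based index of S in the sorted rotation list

Answer: Ebbbao$a
6

Derivation:
All 8 rotations (rotation i = S[i:]+S[:i]):
  rot[0] = baobabE$
  rot[1] = aobabE$b
  rot[2] = obabE$ba
  rot[3] = babE$bao
  rot[4] = abE$baob
  rot[5] = bE$baoba
  rot[6] = E$baobab
  rot[7] = $baobabE
Sorted (with $ < everything):
  sorted[0] = $baobabE  (last char: 'E')
  sorted[1] = E$baobab  (last char: 'b')
  sorted[2] = abE$baob  (last char: 'b')
  sorted[3] = aobabE$b  (last char: 'b')
  sorted[4] = bE$baoba  (last char: 'a')
  sorted[5] = babE$bao  (last char: 'o')
  sorted[6] = baobabE$  (last char: '$')
  sorted[7] = obabE$ba  (last char: 'a')
Last column: Ebbbao$a
Original string S is at sorted index 6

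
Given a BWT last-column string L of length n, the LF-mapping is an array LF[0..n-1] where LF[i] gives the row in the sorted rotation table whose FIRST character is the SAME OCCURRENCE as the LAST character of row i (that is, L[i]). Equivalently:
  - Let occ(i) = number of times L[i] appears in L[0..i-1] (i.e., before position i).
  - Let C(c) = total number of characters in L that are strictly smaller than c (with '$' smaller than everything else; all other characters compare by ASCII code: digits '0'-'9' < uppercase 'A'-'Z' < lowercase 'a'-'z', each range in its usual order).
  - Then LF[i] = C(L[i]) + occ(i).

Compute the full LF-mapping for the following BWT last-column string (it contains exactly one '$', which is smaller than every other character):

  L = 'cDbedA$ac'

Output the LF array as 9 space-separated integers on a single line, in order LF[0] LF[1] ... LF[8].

Answer: 5 2 4 8 7 1 0 3 6

Derivation:
Char counts: '$':1, 'A':1, 'D':1, 'a':1, 'b':1, 'c':2, 'd':1, 'e':1
C (first-col start): C('$')=0, C('A')=1, C('D')=2, C('a')=3, C('b')=4, C('c')=5, C('d')=7, C('e')=8
L[0]='c': occ=0, LF[0]=C('c')+0=5+0=5
L[1]='D': occ=0, LF[1]=C('D')+0=2+0=2
L[2]='b': occ=0, LF[2]=C('b')+0=4+0=4
L[3]='e': occ=0, LF[3]=C('e')+0=8+0=8
L[4]='d': occ=0, LF[4]=C('d')+0=7+0=7
L[5]='A': occ=0, LF[5]=C('A')+0=1+0=1
L[6]='$': occ=0, LF[6]=C('$')+0=0+0=0
L[7]='a': occ=0, LF[7]=C('a')+0=3+0=3
L[8]='c': occ=1, LF[8]=C('c')+1=5+1=6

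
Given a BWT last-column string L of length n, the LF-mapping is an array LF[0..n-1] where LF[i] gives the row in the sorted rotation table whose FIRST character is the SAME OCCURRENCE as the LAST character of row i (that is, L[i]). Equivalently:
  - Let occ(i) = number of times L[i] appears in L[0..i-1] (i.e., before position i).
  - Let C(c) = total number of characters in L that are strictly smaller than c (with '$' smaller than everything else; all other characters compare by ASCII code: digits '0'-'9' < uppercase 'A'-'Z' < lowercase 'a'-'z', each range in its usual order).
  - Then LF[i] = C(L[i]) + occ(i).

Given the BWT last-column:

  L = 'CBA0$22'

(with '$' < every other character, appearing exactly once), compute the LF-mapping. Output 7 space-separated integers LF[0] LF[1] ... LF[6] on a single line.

Char counts: '$':1, '0':1, '2':2, 'A':1, 'B':1, 'C':1
C (first-col start): C('$')=0, C('0')=1, C('2')=2, C('A')=4, C('B')=5, C('C')=6
L[0]='C': occ=0, LF[0]=C('C')+0=6+0=6
L[1]='B': occ=0, LF[1]=C('B')+0=5+0=5
L[2]='A': occ=0, LF[2]=C('A')+0=4+0=4
L[3]='0': occ=0, LF[3]=C('0')+0=1+0=1
L[4]='$': occ=0, LF[4]=C('$')+0=0+0=0
L[5]='2': occ=0, LF[5]=C('2')+0=2+0=2
L[6]='2': occ=1, LF[6]=C('2')+1=2+1=3

Answer: 6 5 4 1 0 2 3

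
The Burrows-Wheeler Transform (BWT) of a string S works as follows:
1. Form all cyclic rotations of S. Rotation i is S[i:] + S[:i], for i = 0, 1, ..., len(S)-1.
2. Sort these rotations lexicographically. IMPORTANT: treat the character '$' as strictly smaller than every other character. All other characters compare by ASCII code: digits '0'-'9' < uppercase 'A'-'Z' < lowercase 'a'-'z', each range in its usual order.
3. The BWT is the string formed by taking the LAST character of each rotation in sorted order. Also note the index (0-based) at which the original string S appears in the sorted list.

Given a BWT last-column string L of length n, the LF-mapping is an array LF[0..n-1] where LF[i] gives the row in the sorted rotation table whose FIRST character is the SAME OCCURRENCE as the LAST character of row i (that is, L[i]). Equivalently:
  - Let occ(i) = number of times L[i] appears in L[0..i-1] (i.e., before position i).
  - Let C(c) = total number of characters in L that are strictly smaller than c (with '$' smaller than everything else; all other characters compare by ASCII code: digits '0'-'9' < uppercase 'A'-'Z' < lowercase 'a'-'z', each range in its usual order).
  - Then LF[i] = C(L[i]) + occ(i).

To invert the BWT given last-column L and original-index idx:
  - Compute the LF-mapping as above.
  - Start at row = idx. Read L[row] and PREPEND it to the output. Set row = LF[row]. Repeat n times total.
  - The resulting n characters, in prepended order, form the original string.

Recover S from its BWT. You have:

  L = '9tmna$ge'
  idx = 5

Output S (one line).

LF mapping: 1 7 5 6 2 0 4 3
Walk LF starting at row 5, prepending L[row]:
  step 1: row=5, L[5]='$', prepend. Next row=LF[5]=0
  step 2: row=0, L[0]='9', prepend. Next row=LF[0]=1
  step 3: row=1, L[1]='t', prepend. Next row=LF[1]=7
  step 4: row=7, L[7]='e', prepend. Next row=LF[7]=3
  step 5: row=3, L[3]='n', prepend. Next row=LF[3]=6
  step 6: row=6, L[6]='g', prepend. Next row=LF[6]=4
  step 7: row=4, L[4]='a', prepend. Next row=LF[4]=2
  step 8: row=2, L[2]='m', prepend. Next row=LF[2]=5
Reversed output: magnet9$

Answer: magnet9$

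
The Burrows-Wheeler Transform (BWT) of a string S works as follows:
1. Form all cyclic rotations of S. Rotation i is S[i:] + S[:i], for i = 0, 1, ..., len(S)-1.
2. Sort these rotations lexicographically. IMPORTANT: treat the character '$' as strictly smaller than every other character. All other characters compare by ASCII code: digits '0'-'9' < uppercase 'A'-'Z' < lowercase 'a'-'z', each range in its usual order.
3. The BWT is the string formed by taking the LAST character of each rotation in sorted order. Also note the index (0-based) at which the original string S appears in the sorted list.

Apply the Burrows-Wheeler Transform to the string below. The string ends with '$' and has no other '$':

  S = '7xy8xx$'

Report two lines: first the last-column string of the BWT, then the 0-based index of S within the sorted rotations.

Answer: x$yx87x
1

Derivation:
All 7 rotations (rotation i = S[i:]+S[:i]):
  rot[0] = 7xy8xx$
  rot[1] = xy8xx$7
  rot[2] = y8xx$7x
  rot[3] = 8xx$7xy
  rot[4] = xx$7xy8
  rot[5] = x$7xy8x
  rot[6] = $7xy8xx
Sorted (with $ < everything):
  sorted[0] = $7xy8xx  (last char: 'x')
  sorted[1] = 7xy8xx$  (last char: '$')
  sorted[2] = 8xx$7xy  (last char: 'y')
  sorted[3] = x$7xy8x  (last char: 'x')
  sorted[4] = xx$7xy8  (last char: '8')
  sorted[5] = xy8xx$7  (last char: '7')
  sorted[6] = y8xx$7x  (last char: 'x')
Last column: x$yx87x
Original string S is at sorted index 1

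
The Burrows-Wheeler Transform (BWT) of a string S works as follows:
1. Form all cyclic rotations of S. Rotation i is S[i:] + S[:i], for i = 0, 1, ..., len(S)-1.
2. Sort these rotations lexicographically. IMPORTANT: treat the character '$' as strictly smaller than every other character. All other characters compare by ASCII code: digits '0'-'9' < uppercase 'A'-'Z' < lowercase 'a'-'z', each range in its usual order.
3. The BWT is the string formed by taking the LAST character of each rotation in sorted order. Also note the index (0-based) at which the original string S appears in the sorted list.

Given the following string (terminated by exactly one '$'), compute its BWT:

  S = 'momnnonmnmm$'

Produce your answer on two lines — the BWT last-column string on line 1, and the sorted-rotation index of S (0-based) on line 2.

Answer: mmnno$momnmn
5

Derivation:
All 12 rotations (rotation i = S[i:]+S[:i]):
  rot[0] = momnnonmnmm$
  rot[1] = omnnonmnmm$m
  rot[2] = mnnonmnmm$mo
  rot[3] = nnonmnmm$mom
  rot[4] = nonmnmm$momn
  rot[5] = onmnmm$momnn
  rot[6] = nmnmm$momnno
  rot[7] = mnmm$momnnon
  rot[8] = nmm$momnnonm
  rot[9] = mm$momnnonmn
  rot[10] = m$momnnonmnm
  rot[11] = $momnnonmnmm
Sorted (with $ < everything):
  sorted[0] = $momnnonmnmm  (last char: 'm')
  sorted[1] = m$momnnonmnm  (last char: 'm')
  sorted[2] = mm$momnnonmn  (last char: 'n')
  sorted[3] = mnmm$momnnon  (last char: 'n')
  sorted[4] = mnnonmnmm$mo  (last char: 'o')
  sorted[5] = momnnonmnmm$  (last char: '$')
  sorted[6] = nmm$momnnonm  (last char: 'm')
  sorted[7] = nmnmm$momnno  (last char: 'o')
  sorted[8] = nnonmnmm$mom  (last char: 'm')
  sorted[9] = nonmnmm$momn  (last char: 'n')
  sorted[10] = omnnonmnmm$m  (last char: 'm')
  sorted[11] = onmnmm$momnn  (last char: 'n')
Last column: mmnno$momnmn
Original string S is at sorted index 5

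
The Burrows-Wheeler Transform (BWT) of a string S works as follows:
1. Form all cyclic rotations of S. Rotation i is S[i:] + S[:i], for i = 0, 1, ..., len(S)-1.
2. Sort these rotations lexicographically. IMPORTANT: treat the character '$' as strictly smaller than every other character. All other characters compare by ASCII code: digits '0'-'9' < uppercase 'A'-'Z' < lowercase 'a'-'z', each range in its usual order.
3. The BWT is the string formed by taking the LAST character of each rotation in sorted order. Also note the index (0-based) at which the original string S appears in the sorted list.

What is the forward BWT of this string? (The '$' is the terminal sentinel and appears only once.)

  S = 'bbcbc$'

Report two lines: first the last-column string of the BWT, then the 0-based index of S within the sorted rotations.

All 6 rotations (rotation i = S[i:]+S[:i]):
  rot[0] = bbcbc$
  rot[1] = bcbc$b
  rot[2] = cbc$bb
  rot[3] = bc$bbc
  rot[4] = c$bbcb
  rot[5] = $bbcbc
Sorted (with $ < everything):
  sorted[0] = $bbcbc  (last char: 'c')
  sorted[1] = bbcbc$  (last char: '$')
  sorted[2] = bc$bbc  (last char: 'c')
  sorted[3] = bcbc$b  (last char: 'b')
  sorted[4] = c$bbcb  (last char: 'b')
  sorted[5] = cbc$bb  (last char: 'b')
Last column: c$cbbb
Original string S is at sorted index 1

Answer: c$cbbb
1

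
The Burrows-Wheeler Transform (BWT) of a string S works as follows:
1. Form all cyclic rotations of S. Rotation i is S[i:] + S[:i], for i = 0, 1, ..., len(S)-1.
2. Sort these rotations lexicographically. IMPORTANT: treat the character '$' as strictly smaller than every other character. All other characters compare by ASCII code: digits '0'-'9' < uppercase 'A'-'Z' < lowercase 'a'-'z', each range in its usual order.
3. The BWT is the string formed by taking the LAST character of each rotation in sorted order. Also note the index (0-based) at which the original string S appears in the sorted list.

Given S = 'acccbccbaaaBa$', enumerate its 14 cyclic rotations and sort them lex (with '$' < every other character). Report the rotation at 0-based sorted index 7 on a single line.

All 14 rotations (rotation i = S[i:]+S[:i]):
  rot[0] = acccbccbaaaBa$
  rot[1] = cccbccbaaaBa$a
  rot[2] = ccbccbaaaBa$ac
  rot[3] = cbccbaaaBa$acc
  rot[4] = bccbaaaBa$accc
  rot[5] = ccbaaaBa$acccb
  rot[6] = cbaaaBa$acccbc
  rot[7] = baaaBa$acccbcc
  rot[8] = aaaBa$acccbccb
  rot[9] = aaBa$acccbccba
  rot[10] = aBa$acccbccbaa
  rot[11] = Ba$acccbccbaaa
  rot[12] = a$acccbccbaaaB
  rot[13] = $acccbccbaaaBa
Sorted (with $ < everything):
  sorted[0] = $acccbccbaaaBa
  sorted[1] = Ba$acccbccbaaa
  sorted[2] = a$acccbccbaaaB
  sorted[3] = aBa$acccbccbaa
  sorted[4] = aaBa$acccbccba
  sorted[5] = aaaBa$acccbccb
  sorted[6] = acccbccbaaaBa$
  sorted[7] = baaaBa$acccbcc
  sorted[8] = bccbaaaBa$accc
  sorted[9] = cbaaaBa$acccbc
  sorted[10] = cbccbaaaBa$acc
  sorted[11] = ccbaaaBa$acccb
  sorted[12] = ccbccbaaaBa$ac
  sorted[13] = cccbccbaaaBa$a
sorted[7] = baaaBa$acccbcc

Answer: baaaBa$acccbcc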